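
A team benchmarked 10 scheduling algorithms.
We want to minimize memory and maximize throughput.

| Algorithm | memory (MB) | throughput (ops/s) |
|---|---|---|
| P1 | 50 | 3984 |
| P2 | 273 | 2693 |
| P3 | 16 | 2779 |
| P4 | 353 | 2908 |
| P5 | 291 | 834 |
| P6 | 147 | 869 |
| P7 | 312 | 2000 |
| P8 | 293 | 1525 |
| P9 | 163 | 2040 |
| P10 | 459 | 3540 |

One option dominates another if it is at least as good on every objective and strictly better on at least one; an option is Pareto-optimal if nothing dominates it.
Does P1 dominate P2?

Yes

P1 vs P2: memory 50≤273, throughput 3984≥2693 — P1 is at least as good on every objective with at least one strict improvement.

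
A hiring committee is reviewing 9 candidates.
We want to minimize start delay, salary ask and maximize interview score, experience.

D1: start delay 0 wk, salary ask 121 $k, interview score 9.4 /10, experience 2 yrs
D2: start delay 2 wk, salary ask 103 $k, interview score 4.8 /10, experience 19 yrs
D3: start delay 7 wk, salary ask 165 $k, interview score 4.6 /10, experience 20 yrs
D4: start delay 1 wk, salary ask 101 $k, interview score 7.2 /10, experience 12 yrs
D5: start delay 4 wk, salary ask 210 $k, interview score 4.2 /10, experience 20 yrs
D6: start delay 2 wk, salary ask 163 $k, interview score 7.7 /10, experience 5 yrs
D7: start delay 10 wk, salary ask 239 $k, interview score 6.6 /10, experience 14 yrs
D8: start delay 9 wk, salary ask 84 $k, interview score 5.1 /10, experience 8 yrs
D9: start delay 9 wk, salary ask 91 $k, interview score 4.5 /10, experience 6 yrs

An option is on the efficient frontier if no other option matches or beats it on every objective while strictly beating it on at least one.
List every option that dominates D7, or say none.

D1: worse on experience (2 vs 14).
D2: worse on interview score (4.8 vs 6.6).
D3: worse on interview score (4.6 vs 6.6).
D4: worse on experience (12 vs 14).
D5: worse on interview score (4.2 vs 6.6).
D6: worse on experience (5 vs 14).
D8: worse on interview score (5.1 vs 6.6).
D9: worse on interview score (4.5 vs 6.6).
No option dominates D7.

none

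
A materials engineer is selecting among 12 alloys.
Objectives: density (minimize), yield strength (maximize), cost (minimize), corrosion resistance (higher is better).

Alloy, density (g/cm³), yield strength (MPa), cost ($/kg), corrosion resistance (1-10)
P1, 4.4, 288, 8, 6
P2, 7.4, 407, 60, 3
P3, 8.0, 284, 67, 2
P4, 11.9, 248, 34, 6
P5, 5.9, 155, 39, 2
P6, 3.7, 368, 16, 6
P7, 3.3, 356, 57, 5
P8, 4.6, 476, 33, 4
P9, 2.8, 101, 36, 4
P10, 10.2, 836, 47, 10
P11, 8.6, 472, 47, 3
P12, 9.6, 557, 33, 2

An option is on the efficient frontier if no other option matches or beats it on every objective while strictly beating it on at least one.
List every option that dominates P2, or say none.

P8

P8: density 4.6≤7.4, yield strength 476≥407, cost 33≤60, corrosion resistance 4≥3 — dominates P2.
Others (P1, P3, P4, P5, P6, P7, P9, P10, P11, P12) are each worse than P2 on at least one objective.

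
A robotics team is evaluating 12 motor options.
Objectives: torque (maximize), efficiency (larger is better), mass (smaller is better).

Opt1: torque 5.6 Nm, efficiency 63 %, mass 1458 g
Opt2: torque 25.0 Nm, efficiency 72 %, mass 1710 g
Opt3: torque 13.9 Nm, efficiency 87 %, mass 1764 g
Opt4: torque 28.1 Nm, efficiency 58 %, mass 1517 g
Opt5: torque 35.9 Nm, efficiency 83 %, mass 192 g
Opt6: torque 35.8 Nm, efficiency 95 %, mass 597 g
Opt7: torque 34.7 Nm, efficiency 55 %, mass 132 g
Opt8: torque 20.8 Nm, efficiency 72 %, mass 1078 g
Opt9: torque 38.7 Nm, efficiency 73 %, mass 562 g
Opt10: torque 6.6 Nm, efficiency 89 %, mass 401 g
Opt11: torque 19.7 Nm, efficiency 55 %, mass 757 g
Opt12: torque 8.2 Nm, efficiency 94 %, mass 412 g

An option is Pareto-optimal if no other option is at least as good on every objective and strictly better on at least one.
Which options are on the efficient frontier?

Opt1: dominated by Opt5 (torque 35.9≥5.6, efficiency 83≥63, mass 192≤1458).
Opt2: dominated by Opt5 (torque 35.9≥25.0, efficiency 83≥72, mass 192≤1710).
Opt3: dominated by Opt6 (torque 35.8≥13.9, efficiency 95≥87, mass 597≤1764).
Opt4: dominated by Opt5 (torque 35.9≥28.1, efficiency 83≥58, mass 192≤1517).
Opt5: not dominated.
Opt6: not dominated (best efficiency).
Opt7: not dominated (best mass).
Opt8: dominated by Opt5 (torque 35.9≥20.8, efficiency 83≥72, mass 192≤1078).
Opt9: not dominated (best torque).
Opt10: not dominated.
Opt11: dominated by Opt5 (torque 35.9≥19.7, efficiency 83≥55, mass 192≤757).
Opt12: not dominated.

Opt5, Opt6, Opt7, Opt9, Opt10, Opt12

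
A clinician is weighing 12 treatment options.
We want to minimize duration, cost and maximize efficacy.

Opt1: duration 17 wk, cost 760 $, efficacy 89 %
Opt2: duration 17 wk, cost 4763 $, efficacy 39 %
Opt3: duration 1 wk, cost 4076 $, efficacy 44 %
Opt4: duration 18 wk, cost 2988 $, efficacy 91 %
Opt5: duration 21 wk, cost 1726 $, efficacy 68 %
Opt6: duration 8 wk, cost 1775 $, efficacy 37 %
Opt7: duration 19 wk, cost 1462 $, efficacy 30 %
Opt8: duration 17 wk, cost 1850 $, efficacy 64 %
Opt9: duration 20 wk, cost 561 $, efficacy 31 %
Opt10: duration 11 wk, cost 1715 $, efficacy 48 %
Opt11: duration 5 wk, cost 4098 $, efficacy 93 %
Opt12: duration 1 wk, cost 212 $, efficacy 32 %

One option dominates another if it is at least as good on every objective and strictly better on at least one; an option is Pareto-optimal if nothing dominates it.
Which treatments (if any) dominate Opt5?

Opt1

Opt1: duration 17≤21, cost 760≤1726, efficacy 89≥68 — dominates Opt5.
Others (Opt2, Opt3, Opt4, Opt6, Opt7, Opt8, Opt9, Opt10, Opt11, Opt12) are each worse than Opt5 on at least one objective.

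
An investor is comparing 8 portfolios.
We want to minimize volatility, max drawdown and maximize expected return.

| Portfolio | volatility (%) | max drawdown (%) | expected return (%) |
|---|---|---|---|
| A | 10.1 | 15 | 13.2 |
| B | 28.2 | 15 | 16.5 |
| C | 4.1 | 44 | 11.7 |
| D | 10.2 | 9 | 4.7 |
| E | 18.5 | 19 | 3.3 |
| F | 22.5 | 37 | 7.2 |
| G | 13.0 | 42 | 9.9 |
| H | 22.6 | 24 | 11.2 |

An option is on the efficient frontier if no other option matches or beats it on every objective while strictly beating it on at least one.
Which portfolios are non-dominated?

A: not dominated.
B: not dominated (best expected return).
C: not dominated (best volatility).
D: not dominated (best max drawdown).
E: dominated by A (volatility 10.1≤18.5, max drawdown 15≤19, expected return 13.2≥3.3).
F: dominated by A (volatility 10.1≤22.5, max drawdown 15≤37, expected return 13.2≥7.2).
G: dominated by A (volatility 10.1≤13.0, max drawdown 15≤42, expected return 13.2≥9.9).
H: dominated by A (volatility 10.1≤22.6, max drawdown 15≤24, expected return 13.2≥11.2).

A, B, C, D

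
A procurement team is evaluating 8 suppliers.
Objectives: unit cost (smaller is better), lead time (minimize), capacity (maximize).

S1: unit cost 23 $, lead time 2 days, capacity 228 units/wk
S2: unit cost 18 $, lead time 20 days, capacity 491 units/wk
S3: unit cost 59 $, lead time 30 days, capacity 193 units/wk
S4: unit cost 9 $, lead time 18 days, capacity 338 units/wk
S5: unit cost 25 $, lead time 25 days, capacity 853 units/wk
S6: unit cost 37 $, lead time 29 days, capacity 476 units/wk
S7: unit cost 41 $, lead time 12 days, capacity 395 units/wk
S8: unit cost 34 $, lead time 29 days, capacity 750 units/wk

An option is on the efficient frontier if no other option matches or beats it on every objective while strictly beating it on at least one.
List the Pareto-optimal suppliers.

S1: not dominated (best lead time).
S2: not dominated.
S3: dominated by S1 (unit cost 23≤59, lead time 2≤30, capacity 228≥193).
S4: not dominated (best unit cost).
S5: not dominated (best capacity).
S6: dominated by S2 (unit cost 18≤37, lead time 20≤29, capacity 491≥476).
S7: not dominated.
S8: dominated by S5 (unit cost 25≤34, lead time 25≤29, capacity 853≥750).

S1, S2, S4, S5, S7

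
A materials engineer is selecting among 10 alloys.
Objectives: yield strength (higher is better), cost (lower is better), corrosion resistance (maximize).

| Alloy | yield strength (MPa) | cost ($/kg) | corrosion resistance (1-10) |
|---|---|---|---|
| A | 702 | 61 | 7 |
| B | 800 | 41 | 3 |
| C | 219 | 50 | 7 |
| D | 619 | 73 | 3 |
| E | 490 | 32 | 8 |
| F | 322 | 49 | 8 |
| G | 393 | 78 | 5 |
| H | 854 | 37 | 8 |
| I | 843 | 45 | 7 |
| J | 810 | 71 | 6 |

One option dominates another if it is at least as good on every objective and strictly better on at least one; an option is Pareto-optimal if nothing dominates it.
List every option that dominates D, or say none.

A, B, H, I, J

A: yield strength 702≥619, cost 61≤73, corrosion resistance 7≥3 — dominates D.
B: yield strength 800≥619, cost 41≤73, corrosion resistance 3≥3 — dominates D.
H: yield strength 854≥619, cost 37≤73, corrosion resistance 8≥3 — dominates D.
I: yield strength 843≥619, cost 45≤73, corrosion resistance 7≥3 — dominates D.
J: yield strength 810≥619, cost 71≤73, corrosion resistance 6≥3 — dominates D.
Others (C, E, F, G) are each worse than D on at least one objective.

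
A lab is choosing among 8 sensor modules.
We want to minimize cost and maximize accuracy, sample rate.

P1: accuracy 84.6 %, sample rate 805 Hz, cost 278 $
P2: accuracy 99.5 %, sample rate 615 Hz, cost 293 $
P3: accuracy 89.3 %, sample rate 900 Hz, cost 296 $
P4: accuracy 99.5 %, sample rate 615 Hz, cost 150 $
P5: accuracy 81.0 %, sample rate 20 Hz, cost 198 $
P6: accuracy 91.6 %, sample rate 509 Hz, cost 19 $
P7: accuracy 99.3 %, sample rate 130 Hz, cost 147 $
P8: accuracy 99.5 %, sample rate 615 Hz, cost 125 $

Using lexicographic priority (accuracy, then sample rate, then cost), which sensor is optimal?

P8

First maximize accuracy: best is 99.5, kept {P2, P4, P8}.
Then maximize sample rate: best is 615, kept {P2, P4, P8}.
Then minimize cost: best is 125, kept {P8}.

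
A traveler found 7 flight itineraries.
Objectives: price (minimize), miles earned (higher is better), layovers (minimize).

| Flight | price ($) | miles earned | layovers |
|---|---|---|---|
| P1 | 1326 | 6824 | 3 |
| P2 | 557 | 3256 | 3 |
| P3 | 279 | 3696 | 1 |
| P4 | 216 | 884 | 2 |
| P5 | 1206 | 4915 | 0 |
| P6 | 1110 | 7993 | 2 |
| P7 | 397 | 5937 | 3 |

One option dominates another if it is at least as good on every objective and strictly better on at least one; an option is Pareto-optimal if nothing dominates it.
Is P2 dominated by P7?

P7 vs P2: price 397≤557, miles earned 5937≥3256, layovers 3≤3 — P7 is at least as good on every objective with at least one strict improvement.

Yes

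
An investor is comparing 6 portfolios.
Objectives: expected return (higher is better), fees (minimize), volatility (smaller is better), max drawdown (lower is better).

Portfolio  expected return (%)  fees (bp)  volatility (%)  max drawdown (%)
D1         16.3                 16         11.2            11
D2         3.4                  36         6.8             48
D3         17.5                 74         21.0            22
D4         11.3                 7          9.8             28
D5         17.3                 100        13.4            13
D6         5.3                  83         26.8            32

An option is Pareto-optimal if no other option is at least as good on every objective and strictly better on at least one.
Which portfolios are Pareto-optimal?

D1, D2, D3, D4, D5

D1: not dominated (best max drawdown).
D2: not dominated (best volatility).
D3: not dominated (best expected return).
D4: not dominated (best fees).
D5: not dominated.
D6: dominated by D1 (expected return 16.3≥5.3, fees 16≤83, volatility 11.2≤26.8, max drawdown 11≤32).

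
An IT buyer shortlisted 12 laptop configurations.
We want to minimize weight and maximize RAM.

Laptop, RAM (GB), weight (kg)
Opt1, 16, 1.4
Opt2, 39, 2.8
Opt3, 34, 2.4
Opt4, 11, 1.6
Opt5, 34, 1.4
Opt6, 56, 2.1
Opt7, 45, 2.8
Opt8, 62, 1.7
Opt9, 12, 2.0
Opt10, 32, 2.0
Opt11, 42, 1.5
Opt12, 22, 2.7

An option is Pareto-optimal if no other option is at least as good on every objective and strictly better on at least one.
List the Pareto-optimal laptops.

Opt1: dominated by Opt5 (RAM 34≥16, weight 1.4≤1.4).
Opt2: dominated by Opt6 (RAM 56≥39, weight 2.1≤2.8).
Opt3: dominated by Opt5 (RAM 34≥34, weight 1.4≤2.4).
Opt4: dominated by Opt1 (RAM 16≥11, weight 1.4≤1.6).
Opt5: not dominated.
Opt6: dominated by Opt8 (RAM 62≥56, weight 1.7≤2.1).
Opt7: dominated by Opt6 (RAM 56≥45, weight 2.1≤2.8).
Opt8: not dominated (best RAM).
Opt9: dominated by Opt1 (RAM 16≥12, weight 1.4≤2.0).
Opt10: dominated by Opt5 (RAM 34≥32, weight 1.4≤2.0).
Opt11: not dominated.
Opt12: dominated by Opt3 (RAM 34≥22, weight 2.4≤2.7).

Opt5, Opt8, Opt11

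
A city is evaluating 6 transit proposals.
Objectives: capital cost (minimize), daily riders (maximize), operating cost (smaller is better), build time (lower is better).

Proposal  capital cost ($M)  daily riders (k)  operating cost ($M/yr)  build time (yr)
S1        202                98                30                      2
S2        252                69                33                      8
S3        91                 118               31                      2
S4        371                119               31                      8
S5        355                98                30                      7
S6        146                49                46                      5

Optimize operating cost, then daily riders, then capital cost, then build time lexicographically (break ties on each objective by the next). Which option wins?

S1

First minimize operating cost: best is 30, kept {S1, S5}.
Then maximize daily riders: best is 98, kept {S1, S5}.
Then minimize capital cost: best is 202, kept {S1}.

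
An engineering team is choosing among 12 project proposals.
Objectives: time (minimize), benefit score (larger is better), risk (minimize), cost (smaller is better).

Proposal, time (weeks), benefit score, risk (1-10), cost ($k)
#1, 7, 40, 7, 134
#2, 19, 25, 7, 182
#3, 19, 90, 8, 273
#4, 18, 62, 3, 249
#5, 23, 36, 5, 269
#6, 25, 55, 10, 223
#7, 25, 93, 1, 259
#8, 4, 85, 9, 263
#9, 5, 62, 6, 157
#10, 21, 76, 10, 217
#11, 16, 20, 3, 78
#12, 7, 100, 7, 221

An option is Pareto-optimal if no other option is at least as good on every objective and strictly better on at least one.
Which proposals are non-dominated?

#1, #4, #7, #8, #9, #10, #11, #12

#1: not dominated.
#2: dominated by #1 (time 7≤19, benefit score 40≥25, risk 7≤7, cost 134≤182).
#3: dominated by #12 (time 7≤19, benefit score 100≥90, risk 7≤8, cost 221≤273).
#4: not dominated.
#5: dominated by #4 (time 18≤23, benefit score 62≥36, risk 3≤5, cost 249≤269).
#6: dominated by #9 (time 5≤25, benefit score 62≥55, risk 6≤10, cost 157≤223).
#7: not dominated (best risk).
#8: not dominated (best time).
#9: not dominated.
#10: not dominated.
#11: not dominated (best cost).
#12: not dominated (best benefit score).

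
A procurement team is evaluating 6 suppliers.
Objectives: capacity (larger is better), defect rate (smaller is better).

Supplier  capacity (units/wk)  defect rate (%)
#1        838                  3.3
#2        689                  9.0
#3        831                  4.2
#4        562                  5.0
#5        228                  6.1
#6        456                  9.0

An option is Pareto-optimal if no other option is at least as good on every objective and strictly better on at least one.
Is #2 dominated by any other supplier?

Yes

#1 vs #2: capacity 838≥689, defect rate 3.3≤9.0 — #1 is at least as good on every objective and strictly better on at least one, so #1 dominates #2.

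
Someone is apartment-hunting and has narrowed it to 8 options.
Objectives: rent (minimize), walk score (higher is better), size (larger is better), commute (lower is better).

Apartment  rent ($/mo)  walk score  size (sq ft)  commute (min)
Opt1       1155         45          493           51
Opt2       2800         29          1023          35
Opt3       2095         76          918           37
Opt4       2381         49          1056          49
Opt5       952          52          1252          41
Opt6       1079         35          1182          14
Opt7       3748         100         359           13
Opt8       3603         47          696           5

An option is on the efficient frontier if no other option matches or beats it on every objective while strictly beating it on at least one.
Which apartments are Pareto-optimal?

Opt1: dominated by Opt5 (rent 952≤1155, walk score 52≥45, size 1252≥493, commute 41≤51).
Opt2: dominated by Opt6 (rent 1079≤2800, walk score 35≥29, size 1182≥1023, commute 14≤35).
Opt3: not dominated.
Opt4: dominated by Opt5 (rent 952≤2381, walk score 52≥49, size 1252≥1056, commute 41≤49).
Opt5: not dominated (best rent).
Opt6: not dominated.
Opt7: not dominated (best walk score).
Opt8: not dominated (best commute).

Opt3, Opt5, Opt6, Opt7, Opt8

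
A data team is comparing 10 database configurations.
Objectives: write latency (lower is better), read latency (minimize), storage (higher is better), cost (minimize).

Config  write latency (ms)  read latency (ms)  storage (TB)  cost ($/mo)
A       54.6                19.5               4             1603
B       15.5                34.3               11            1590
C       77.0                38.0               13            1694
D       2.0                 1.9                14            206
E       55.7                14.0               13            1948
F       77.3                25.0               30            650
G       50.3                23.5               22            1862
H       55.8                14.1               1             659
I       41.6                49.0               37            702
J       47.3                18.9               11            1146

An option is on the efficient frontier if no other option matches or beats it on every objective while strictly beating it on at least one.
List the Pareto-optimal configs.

D, F, G, I

A: dominated by D (write latency 2.0≤54.6, read latency 1.9≤19.5, storage 14≥4, cost 206≤1603).
B: dominated by D (write latency 2.0≤15.5, read latency 1.9≤34.3, storage 14≥11, cost 206≤1590).
C: dominated by D (write latency 2.0≤77.0, read latency 1.9≤38.0, storage 14≥13, cost 206≤1694).
D: not dominated (best write latency).
E: dominated by D (write latency 2.0≤55.7, read latency 1.9≤14.0, storage 14≥13, cost 206≤1948).
F: not dominated.
G: not dominated.
H: dominated by D (write latency 2.0≤55.8, read latency 1.9≤14.1, storage 14≥1, cost 206≤659).
I: not dominated (best storage).
J: dominated by D (write latency 2.0≤47.3, read latency 1.9≤18.9, storage 14≥11, cost 206≤1146).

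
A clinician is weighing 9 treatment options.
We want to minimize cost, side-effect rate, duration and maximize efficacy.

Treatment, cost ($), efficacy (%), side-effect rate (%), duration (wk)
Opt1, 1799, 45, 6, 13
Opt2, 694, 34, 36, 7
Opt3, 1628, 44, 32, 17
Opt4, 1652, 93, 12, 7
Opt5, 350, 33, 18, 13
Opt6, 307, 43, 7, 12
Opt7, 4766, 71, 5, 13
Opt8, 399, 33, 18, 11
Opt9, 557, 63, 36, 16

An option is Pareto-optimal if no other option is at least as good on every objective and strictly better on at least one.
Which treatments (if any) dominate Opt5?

Opt6: cost 307≤350, efficacy 43≥33, side-effect rate 7≤18, duration 12≤13 — dominates Opt5.
Others (Opt1, Opt2, Opt3, Opt4, Opt7, Opt8, Opt9) are each worse than Opt5 on at least one objective.

Opt6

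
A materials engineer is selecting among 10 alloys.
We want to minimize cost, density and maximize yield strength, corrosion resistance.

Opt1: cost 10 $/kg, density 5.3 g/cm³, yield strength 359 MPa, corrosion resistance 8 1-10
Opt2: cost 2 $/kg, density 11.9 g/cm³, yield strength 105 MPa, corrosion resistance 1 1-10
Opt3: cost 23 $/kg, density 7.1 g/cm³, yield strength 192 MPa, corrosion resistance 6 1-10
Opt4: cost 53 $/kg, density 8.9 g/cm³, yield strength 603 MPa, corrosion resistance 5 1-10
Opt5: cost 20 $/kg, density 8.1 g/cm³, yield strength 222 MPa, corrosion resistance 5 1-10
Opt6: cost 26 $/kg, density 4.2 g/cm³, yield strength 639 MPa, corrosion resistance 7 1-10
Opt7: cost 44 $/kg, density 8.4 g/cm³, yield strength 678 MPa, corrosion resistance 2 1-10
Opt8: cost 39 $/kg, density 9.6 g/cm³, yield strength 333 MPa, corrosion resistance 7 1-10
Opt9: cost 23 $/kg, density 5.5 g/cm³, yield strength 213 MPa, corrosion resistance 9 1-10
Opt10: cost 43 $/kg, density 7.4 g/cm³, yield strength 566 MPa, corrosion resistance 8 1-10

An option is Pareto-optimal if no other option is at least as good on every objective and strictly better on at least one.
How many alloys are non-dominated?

Opt1: not dominated.
Opt2: not dominated (best cost).
Opt3: dominated by Opt1 (cost 10≤23, density 5.3≤7.1, yield strength 359≥192, corrosion resistance 8≥6).
Opt4: dominated by Opt6 (cost 26≤53, density 4.2≤8.9, yield strength 639≥603, corrosion resistance 7≥5).
Opt5: dominated by Opt1 (cost 10≤20, density 5.3≤8.1, yield strength 359≥222, corrosion resistance 8≥5).
Opt6: not dominated (best density).
Opt7: not dominated (best yield strength).
Opt8: dominated by Opt1 (cost 10≤39, density 5.3≤9.6, yield strength 359≥333, corrosion resistance 8≥7).
Opt9: not dominated (best corrosion resistance).
Opt10: not dominated.
Pareto-optimal: Opt1, Opt2, Opt6, Opt7, Opt9, Opt10 → 6.

6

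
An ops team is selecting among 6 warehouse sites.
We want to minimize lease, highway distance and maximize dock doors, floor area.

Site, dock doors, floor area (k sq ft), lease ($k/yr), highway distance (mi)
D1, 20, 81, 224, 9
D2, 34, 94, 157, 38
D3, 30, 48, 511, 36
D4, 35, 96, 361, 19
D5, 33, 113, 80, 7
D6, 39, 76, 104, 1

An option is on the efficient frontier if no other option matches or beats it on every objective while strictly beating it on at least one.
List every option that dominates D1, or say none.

D5

D5: dock doors 33≥20, floor area 113≥81, lease 80≤224, highway distance 7≤9 — dominates D1.
Others (D2, D3, D4, D6) are each worse than D1 on at least one objective.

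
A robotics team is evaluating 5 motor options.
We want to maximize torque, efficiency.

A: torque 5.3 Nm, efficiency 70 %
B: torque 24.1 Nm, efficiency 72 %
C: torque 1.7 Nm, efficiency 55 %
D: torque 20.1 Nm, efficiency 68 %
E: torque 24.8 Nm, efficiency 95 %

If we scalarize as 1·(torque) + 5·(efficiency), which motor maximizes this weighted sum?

E

A: 1·5.3 + 5·70 = 355.3
B: 1·24.1 + 5·72 = 384.1
C: 1·1.7 + 5·55 = 276.7
D: 1·20.1 + 5·68 = 360.1
E: 1·24.8 + 5·95 = 499.8
Highest: E at 499.8.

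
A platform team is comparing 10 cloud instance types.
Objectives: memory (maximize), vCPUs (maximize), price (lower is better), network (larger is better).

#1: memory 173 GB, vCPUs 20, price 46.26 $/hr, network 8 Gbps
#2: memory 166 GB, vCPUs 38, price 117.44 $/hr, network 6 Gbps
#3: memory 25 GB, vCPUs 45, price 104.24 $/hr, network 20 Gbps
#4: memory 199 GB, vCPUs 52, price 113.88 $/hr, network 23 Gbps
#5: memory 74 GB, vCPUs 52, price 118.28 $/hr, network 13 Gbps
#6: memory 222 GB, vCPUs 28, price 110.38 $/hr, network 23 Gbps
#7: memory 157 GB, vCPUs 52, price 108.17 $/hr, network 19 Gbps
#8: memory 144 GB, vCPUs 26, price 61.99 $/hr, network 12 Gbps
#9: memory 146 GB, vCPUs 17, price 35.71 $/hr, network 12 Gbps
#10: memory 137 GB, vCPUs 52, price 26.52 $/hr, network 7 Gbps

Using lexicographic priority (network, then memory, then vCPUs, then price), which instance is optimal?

First maximize network: best is 23, kept {#4, #6}.
Then maximize memory: best is 222, kept {#6}.

#6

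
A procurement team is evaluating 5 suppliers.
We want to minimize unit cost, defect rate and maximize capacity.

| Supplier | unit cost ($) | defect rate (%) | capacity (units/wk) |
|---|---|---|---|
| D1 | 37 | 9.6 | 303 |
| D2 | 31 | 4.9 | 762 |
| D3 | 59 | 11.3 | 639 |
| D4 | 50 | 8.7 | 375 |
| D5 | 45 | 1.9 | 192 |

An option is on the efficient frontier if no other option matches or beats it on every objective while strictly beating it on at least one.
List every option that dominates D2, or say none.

D1: worse on unit cost (37 vs 31).
D3: worse on unit cost (59 vs 31).
D4: worse on unit cost (50 vs 31).
D5: worse on unit cost (45 vs 31).
No option dominates D2.

none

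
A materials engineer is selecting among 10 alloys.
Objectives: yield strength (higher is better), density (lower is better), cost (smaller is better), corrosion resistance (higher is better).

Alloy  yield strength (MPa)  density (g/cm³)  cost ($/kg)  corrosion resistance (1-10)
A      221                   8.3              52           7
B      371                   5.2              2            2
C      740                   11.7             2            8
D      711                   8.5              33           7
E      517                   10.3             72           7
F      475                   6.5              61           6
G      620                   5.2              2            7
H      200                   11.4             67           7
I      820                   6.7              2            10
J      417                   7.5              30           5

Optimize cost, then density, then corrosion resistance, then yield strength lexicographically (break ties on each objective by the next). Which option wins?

First minimize cost: best is 2, kept {B, C, G, I}.
Then minimize density: best is 5.2, kept {B, G}.
Then maximize corrosion resistance: best is 7, kept {G}.

G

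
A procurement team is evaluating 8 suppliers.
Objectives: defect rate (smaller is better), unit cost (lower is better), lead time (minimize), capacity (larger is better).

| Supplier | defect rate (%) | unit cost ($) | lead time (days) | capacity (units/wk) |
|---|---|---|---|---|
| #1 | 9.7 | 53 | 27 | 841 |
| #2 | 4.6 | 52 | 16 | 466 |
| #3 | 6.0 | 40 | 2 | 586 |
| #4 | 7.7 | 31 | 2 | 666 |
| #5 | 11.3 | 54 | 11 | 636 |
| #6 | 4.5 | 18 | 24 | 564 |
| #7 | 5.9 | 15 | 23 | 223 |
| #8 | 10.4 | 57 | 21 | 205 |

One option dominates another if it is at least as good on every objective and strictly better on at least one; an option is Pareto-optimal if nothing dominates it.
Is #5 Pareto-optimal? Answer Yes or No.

No

#4 vs #5: defect rate 7.7≤11.3, unit cost 31≤54, lead time 2≤11, capacity 666≥636 — #4 is at least as good on every objective and strictly better on at least one, so #4 dominates #5.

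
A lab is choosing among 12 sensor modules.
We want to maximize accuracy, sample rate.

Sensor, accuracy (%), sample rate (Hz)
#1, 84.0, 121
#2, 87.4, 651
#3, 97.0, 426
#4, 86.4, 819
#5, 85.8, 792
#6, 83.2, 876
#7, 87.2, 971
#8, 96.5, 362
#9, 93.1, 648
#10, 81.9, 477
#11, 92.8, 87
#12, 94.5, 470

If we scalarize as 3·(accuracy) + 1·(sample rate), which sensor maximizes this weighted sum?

#7

#1: 3·84.0 + 1·121 = 373.0
#2: 3·87.4 + 1·651 = 913.2
#3: 3·97.0 + 1·426 = 717.0
#4: 3·86.4 + 1·819 = 1078.2
#5: 3·85.8 + 1·792 = 1049.4
#6: 3·83.2 + 1·876 = 1125.6
#7: 3·87.2 + 1·971 = 1232.6
#8: 3·96.5 + 1·362 = 651.5
#9: 3·93.1 + 1·648 = 927.3
#10: 3·81.9 + 1·477 = 722.7
#11: 3·92.8 + 1·87 = 365.4
#12: 3·94.5 + 1·470 = 753.5
Highest: #7 at 1232.6.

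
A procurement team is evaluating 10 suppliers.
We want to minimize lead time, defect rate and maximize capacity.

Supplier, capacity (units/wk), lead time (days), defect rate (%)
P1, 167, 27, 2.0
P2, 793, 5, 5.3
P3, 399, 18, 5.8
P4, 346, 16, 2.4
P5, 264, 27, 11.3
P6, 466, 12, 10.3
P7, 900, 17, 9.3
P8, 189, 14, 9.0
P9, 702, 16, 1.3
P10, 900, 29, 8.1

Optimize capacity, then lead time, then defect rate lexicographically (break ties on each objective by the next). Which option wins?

First maximize capacity: best is 900, kept {P7, P10}.
Then minimize lead time: best is 17, kept {P7}.

P7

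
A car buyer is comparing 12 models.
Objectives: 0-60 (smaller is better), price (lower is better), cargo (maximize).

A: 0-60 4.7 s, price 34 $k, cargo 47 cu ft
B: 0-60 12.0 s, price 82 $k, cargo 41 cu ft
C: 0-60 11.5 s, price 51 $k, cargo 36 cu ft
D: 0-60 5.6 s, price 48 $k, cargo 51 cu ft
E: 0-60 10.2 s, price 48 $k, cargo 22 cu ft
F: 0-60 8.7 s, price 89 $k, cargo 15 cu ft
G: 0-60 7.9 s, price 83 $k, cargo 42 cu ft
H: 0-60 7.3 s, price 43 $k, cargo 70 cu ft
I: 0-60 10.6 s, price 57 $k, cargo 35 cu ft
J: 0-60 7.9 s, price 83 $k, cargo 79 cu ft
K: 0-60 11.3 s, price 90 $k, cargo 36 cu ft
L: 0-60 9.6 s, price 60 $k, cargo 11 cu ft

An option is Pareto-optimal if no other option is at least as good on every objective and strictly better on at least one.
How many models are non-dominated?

4

A: not dominated (best 0-60).
B: dominated by A (0-60 4.7≤12.0, price 34≤82, cargo 47≥41).
C: dominated by A (0-60 4.7≤11.5, price 34≤51, cargo 47≥36).
D: not dominated.
E: dominated by A (0-60 4.7≤10.2, price 34≤48, cargo 47≥22).
F: dominated by A (0-60 4.7≤8.7, price 34≤89, cargo 47≥15).
G: dominated by A (0-60 4.7≤7.9, price 34≤83, cargo 47≥42).
H: not dominated.
I: dominated by A (0-60 4.7≤10.6, price 34≤57, cargo 47≥35).
J: not dominated (best cargo).
K: dominated by A (0-60 4.7≤11.3, price 34≤90, cargo 47≥36).
L: dominated by A (0-60 4.7≤9.6, price 34≤60, cargo 47≥11).
Pareto-optimal: A, D, H, J → 4.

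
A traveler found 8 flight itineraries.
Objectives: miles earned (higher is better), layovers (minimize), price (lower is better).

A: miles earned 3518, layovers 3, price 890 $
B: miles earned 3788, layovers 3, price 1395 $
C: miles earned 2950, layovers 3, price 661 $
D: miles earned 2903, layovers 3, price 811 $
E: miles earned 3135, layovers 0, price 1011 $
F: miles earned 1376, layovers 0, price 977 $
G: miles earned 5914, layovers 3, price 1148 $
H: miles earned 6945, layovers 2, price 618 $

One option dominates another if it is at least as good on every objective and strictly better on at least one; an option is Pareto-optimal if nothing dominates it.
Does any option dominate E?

A: worse on layovers (3 vs 0).
B: worse on layovers (3 vs 0).
C: worse on miles earned (2950 vs 3135).
D: worse on miles earned (2903 vs 3135).
F: worse on miles earned (1376 vs 3135).
G: worse on layovers (3 vs 0).
H: worse on layovers (2 vs 0).
No option is at least as good as E on every objective and strictly better on one.

No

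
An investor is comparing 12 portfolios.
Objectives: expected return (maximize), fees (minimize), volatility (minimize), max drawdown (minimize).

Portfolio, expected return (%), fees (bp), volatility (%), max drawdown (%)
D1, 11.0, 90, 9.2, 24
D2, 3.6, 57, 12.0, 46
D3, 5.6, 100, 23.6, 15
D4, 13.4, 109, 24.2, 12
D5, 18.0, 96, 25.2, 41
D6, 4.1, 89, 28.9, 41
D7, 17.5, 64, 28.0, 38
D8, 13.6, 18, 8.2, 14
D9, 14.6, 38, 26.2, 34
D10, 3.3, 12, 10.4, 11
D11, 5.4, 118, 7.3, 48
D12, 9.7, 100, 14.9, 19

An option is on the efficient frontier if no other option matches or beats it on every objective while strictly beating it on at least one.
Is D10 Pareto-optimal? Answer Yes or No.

D1: worse on fees (90 vs 12).
D2: worse on fees (57 vs 12).
D3: worse on fees (100 vs 12).
D4: worse on fees (109 vs 12).
D5: worse on fees (96 vs 12).
D6: worse on fees (89 vs 12).
D7: worse on fees (64 vs 12).
D8: worse on fees (18 vs 12).
D9: worse on fees (38 vs 12).
D11: worse on fees (118 vs 12).
D12: worse on fees (100 vs 12).
No option is at least as good as D10 on every objective and strictly better on one.

Yes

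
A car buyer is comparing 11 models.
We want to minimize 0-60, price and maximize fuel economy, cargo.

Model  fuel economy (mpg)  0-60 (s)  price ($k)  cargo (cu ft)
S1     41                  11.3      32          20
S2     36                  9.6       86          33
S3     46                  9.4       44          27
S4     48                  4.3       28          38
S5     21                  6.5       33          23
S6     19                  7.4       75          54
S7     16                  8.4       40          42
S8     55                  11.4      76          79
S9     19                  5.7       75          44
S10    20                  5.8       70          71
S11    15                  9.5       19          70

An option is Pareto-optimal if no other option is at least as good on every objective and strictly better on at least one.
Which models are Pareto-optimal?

S4, S7, S8, S9, S10, S11

S1: dominated by S4 (fuel economy 48≥41, 0-60 4.3≤11.3, price 28≤32, cargo 38≥20).
S2: dominated by S4 (fuel economy 48≥36, 0-60 4.3≤9.6, price 28≤86, cargo 38≥33).
S3: dominated by S4 (fuel economy 48≥46, 0-60 4.3≤9.4, price 28≤44, cargo 38≥27).
S4: not dominated (best 0-60).
S5: dominated by S4 (fuel economy 48≥21, 0-60 4.3≤6.5, price 28≤33, cargo 38≥23).
S6: dominated by S10 (fuel economy 20≥19, 0-60 5.8≤7.4, price 70≤75, cargo 71≥54).
S7: not dominated.
S8: not dominated (best fuel economy).
S9: not dominated.
S10: not dominated.
S11: not dominated (best price).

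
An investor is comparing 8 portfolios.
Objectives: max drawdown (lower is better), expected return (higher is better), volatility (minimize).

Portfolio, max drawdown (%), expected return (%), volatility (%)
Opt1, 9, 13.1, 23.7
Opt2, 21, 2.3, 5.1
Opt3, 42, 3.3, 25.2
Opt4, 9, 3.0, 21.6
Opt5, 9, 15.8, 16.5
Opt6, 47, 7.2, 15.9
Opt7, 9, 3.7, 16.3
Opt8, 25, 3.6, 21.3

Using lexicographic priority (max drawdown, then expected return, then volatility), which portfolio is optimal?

Opt5

First minimize max drawdown: best is 9, kept {Opt1, Opt4, Opt5, Opt7}.
Then maximize expected return: best is 15.8, kept {Opt5}.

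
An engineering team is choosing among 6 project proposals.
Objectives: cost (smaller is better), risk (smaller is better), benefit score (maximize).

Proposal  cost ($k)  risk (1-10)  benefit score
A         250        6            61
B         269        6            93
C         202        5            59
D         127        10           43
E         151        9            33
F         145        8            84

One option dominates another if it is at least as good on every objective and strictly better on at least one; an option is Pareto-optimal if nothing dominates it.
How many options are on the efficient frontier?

A: not dominated.
B: not dominated (best benefit score).
C: not dominated (best risk).
D: not dominated (best cost).
E: dominated by F (cost 145≤151, risk 8≤9, benefit score 84≥33).
F: not dominated.
Pareto-optimal: A, B, C, D, F → 5.

5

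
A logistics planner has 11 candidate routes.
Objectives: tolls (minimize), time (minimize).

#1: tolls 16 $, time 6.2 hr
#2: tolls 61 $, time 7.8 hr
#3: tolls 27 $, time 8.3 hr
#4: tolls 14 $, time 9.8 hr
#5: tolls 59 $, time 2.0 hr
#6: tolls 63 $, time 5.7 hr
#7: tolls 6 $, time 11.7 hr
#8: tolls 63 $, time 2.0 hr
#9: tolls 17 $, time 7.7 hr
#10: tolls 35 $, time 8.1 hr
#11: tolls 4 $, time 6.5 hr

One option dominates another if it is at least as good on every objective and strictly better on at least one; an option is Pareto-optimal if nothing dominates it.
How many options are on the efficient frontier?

#1: not dominated.
#2: dominated by #1 (tolls 16≤61, time 6.2≤7.8).
#3: dominated by #1 (tolls 16≤27, time 6.2≤8.3).
#4: dominated by #11 (tolls 4≤14, time 6.5≤9.8).
#5: not dominated.
#6: dominated by #5 (tolls 59≤63, time 2.0≤5.7).
#7: dominated by #11 (tolls 4≤6, time 6.5≤11.7).
#8: dominated by #5 (tolls 59≤63, time 2.0≤2.0).
#9: dominated by #1 (tolls 16≤17, time 6.2≤7.7).
#10: dominated by #1 (tolls 16≤35, time 6.2≤8.1).
#11: not dominated (best tolls).
Pareto-optimal: #1, #5, #11 → 3.

3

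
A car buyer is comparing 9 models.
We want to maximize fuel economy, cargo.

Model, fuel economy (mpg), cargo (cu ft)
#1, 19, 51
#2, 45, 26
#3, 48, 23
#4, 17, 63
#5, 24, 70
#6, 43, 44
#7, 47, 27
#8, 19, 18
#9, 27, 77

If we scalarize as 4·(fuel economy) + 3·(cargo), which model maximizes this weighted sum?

#1: 4·19 + 3·51 = 229
#2: 4·45 + 3·26 = 258
#3: 4·48 + 3·23 = 261
#4: 4·17 + 3·63 = 257
#5: 4·24 + 3·70 = 306
#6: 4·43 + 3·44 = 304
#7: 4·47 + 3·27 = 269
#8: 4·19 + 3·18 = 130
#9: 4·27 + 3·77 = 339
Highest: #9 at 339.

#9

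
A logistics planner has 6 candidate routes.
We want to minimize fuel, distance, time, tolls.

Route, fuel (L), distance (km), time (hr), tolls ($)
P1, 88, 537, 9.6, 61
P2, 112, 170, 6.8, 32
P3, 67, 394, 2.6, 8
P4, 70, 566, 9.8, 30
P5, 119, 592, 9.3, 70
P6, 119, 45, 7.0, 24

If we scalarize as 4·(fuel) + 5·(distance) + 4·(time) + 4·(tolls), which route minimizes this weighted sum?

P1: 4·88 + 5·537 + 4·9.6 + 4·61 = 3319.4
P2: 4·112 + 5·170 + 4·6.8 + 4·32 = 1453.2
P3: 4·67 + 5·394 + 4·2.6 + 4·8 = 2280.4
P4: 4·70 + 5·566 + 4·9.8 + 4·30 = 3269.2
P5: 4·119 + 5·592 + 4·9.3 + 4·70 = 3753.2
P6: 4·119 + 5·45 + 4·7.0 + 4·24 = 825.0
Lowest: P6 at 825.0.

P6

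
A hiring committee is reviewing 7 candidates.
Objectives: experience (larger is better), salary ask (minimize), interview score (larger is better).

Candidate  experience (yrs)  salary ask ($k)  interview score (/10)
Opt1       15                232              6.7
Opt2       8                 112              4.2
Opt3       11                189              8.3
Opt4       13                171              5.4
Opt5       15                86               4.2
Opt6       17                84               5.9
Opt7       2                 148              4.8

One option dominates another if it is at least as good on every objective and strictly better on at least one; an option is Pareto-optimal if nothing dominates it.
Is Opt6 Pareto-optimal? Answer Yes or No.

Opt1: worse on experience (15 vs 17).
Opt2: worse on experience (8 vs 17).
Opt3: worse on experience (11 vs 17).
Opt4: worse on experience (13 vs 17).
Opt5: worse on experience (15 vs 17).
Opt7: worse on experience (2 vs 17).
No option is at least as good as Opt6 on every objective and strictly better on one.

Yes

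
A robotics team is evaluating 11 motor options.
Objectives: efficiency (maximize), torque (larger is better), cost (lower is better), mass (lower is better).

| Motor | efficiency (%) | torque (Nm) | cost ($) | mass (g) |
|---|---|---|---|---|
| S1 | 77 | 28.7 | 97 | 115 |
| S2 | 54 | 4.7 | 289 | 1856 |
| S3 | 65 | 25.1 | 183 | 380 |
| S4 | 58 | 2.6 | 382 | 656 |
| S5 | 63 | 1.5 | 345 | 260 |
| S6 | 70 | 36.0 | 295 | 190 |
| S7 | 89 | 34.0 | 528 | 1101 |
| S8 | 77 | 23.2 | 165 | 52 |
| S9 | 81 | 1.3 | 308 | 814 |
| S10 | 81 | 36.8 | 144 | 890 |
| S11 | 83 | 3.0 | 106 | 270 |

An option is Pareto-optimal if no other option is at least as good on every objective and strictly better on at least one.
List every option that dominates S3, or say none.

S1: efficiency 77≥65, torque 28.7≥25.1, cost 97≤183, mass 115≤380 — dominates S3.
Others (S2, S4, S5, S6, S7, S8, S9, S10, S11) are each worse than S3 on at least one objective.

S1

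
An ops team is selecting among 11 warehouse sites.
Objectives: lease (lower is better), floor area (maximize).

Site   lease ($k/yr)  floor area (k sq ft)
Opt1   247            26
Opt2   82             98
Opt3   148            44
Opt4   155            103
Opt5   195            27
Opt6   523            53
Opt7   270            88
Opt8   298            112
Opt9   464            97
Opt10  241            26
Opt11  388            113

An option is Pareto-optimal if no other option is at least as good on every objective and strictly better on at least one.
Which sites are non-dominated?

Opt1: dominated by Opt2 (lease 82≤247, floor area 98≥26).
Opt2: not dominated (best lease).
Opt3: dominated by Opt2 (lease 82≤148, floor area 98≥44).
Opt4: not dominated.
Opt5: dominated by Opt2 (lease 82≤195, floor area 98≥27).
Opt6: dominated by Opt2 (lease 82≤523, floor area 98≥53).
Opt7: dominated by Opt2 (lease 82≤270, floor area 98≥88).
Opt8: not dominated.
Opt9: dominated by Opt2 (lease 82≤464, floor area 98≥97).
Opt10: dominated by Opt2 (lease 82≤241, floor area 98≥26).
Opt11: not dominated (best floor area).

Opt2, Opt4, Opt8, Opt11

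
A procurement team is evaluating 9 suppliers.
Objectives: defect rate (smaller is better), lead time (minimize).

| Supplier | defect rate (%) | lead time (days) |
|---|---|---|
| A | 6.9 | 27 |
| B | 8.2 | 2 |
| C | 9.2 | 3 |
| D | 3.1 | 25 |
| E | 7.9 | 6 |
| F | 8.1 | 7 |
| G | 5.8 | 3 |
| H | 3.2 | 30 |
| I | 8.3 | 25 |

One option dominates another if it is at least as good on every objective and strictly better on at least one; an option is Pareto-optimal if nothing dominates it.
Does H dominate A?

H vs A: H is worse on lead time (30 vs 27), so it does not dominate A.

No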